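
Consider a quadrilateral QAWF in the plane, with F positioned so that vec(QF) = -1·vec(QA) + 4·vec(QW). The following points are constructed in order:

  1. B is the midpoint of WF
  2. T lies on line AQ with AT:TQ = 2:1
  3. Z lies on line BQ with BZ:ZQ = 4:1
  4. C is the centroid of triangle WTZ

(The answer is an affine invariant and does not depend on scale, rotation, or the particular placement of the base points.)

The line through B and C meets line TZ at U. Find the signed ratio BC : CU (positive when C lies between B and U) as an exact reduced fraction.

Work in coordinates with Q = (0, 0), A = (1, 0), W = (0, 1), F = (-1, 4).
1. B is the midpoint of WF ⇒ B = (-1/2, 5/2)
2. T lies on line AQ with AT:TQ = 2:1 ⇒ T = (1/3, 0)
3. Z lies on line BQ with BZ:ZQ = 4:1 ⇒ Z = (-1/10, 1/2)
4. C is the centroid of triangle WTZ ⇒ C = (7/90, 1/2)
line BC meets TZ at U = (1/6, 5/26)
C = B + t·(U−B) with t = 13/15, so BC:CU = 13/15:2/15

BC:CU = 13/2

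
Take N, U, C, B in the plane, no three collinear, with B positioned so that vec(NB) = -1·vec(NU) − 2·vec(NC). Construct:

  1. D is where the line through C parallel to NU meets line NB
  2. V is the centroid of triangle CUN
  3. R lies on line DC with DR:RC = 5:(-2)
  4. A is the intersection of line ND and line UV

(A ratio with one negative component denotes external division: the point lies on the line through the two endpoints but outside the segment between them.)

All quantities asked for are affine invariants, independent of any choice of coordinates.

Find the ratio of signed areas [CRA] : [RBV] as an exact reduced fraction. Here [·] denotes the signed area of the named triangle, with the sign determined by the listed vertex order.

Set N = (0, 0), U = (1, 0), C = (0, 1), B = (-1, -2); any affine frame gives the same invariant.
1. D is where the line through C parallel to NU meets line NB ⇒ D = (1/2, 1)
2. V is the centroid of triangle CUN ⇒ V = (1/3, 1/3)
3. R lies on line DC with DR:RC = 5:(-2) ⇒ R = (-1/3, 1)
4. A is the intersection of line ND and line UV ⇒ A = (1/5, 2/5)
2·[CRA] = 1/5, 2·[RBV] = 22/9
[CRA]:[RBV] = 1/5:22/9 = 9/110

[CRA]:[RBV] = 9/110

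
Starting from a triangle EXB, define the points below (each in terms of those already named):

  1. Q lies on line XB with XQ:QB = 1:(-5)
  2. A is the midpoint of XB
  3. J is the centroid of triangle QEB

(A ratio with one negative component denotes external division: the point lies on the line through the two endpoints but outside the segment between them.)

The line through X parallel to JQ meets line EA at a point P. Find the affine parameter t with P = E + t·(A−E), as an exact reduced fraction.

t = 3/4

Assign E = (0, 0), X = (1, 0), B = (0, 1) — the answer is frame-independent, so this choice is without loss of generality.
1. Q lies on line XB with XQ:QB = 1:(-5) ⇒ Q = (5/4, -1/4)
2. A is the midpoint of XB ⇒ A = (1/2, 1/2)
3. J is the centroid of triangle QEB ⇒ J = (5/12, 1/4)
through X parallel to JQ: direction (5/6, -1/2); meets EA at P = (3/8, 3/8)
P = E + t·(A−E) with t = 3/4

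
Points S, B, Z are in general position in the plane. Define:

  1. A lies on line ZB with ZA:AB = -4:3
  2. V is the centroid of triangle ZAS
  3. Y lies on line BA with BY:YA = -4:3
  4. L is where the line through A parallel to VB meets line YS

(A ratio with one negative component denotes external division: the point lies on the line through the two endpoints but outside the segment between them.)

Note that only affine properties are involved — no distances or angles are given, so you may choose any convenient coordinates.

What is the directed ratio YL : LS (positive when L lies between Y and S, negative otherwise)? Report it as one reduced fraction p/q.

YL:LS = 9/5

Set S = (0, 0), B = (1, 0), Z = (0, 1); any affine frame gives the same invariant.
1. A lies on line ZB with ZA:AB = -4:3 ⇒ A = (4, -3)
2. V is the centroid of triangle ZAS ⇒ V = (4/3, -2/3)
3. Y lies on line BA with BY:YA = -4:3 ⇒ Y = (13, -12)
4. L is where the line through A parallel to VB meets line YS ⇒ L = (65/14, -30/7)
L = Y + t·(S−Y) with t = 9/14, so YL:LS = t:(1−t) = 9/14:5/14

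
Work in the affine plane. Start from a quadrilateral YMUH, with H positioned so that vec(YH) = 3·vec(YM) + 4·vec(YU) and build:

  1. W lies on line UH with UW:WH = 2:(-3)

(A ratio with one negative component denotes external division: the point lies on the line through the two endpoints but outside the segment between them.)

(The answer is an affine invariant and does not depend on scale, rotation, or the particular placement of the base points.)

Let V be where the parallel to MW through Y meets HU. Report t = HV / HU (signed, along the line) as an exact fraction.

t = 13/6

Work in coordinates with Y = (0, 0), M = (1, 0), U = (0, 1), H = (3, 4).
1. W lies on line UH with UW:WH = 2:(-3) ⇒ W = (-6, -5)
through Y parallel to MW: direction (-7, -5); meets HU at V = (-7/2, -5/2)
V = H + t·(U−H) with t = 13/6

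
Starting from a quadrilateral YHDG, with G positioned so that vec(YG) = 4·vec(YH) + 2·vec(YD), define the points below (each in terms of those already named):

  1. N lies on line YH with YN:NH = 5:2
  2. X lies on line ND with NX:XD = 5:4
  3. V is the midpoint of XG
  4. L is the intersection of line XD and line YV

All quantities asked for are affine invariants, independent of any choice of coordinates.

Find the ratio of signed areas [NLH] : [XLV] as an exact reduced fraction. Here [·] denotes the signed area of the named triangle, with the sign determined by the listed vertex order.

[NLH]:[XLV] = -23/165

Choose coordinates Y = (0, 0), H = (1, 0), D = (0, 1), G = (4, 2).
1. N lies on line YH with YN:NH = 5:2 ⇒ N = (5/7, 0)
2. X lies on line ND with NX:XD = 5:4 ⇒ X = (20/63, 5/9)
3. V is the midpoint of XG ⇒ V = (136/63, 23/18)
4. L is the intersection of line XD and line YV ⇒ L = (1360/2709, 115/387)
2·[NLH] = -230/2709, 2·[XLV] = 550/903
[NLH]:[XLV] = -230/2709:550/903 = -23/165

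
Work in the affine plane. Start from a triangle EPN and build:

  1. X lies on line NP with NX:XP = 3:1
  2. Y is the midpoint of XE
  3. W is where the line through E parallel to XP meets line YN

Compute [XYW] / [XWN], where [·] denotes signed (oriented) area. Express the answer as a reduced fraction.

[XYW]:[XWN] = -1/2

Work in coordinates with E = (0, 0), P = (1, 0), N = (0, 1).
1. X lies on line NP with NX:XP = 3:1 ⇒ X = (3/4, 1/4)
2. Y is the midpoint of XE ⇒ Y = (3/8, 1/8)
3. W is where the line through E parallel to XP meets line YN ⇒ W = (3/4, -3/4)
2·[XYW] = 3/8, 2·[XWN] = -3/4
[XYW]:[XWN] = 3/8:-3/4 = -1/2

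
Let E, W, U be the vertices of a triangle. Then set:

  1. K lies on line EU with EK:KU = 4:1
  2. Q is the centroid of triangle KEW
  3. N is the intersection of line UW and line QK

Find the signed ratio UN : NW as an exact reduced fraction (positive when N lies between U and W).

UN:NW = -1/4

Work in coordinates with E = (0, 0), W = (1, 0), U = (0, 1).
1. K lies on line EU with EK:KU = 4:1 ⇒ K = (0, 4/5)
2. Q is the centroid of triangle KEW ⇒ Q = (1/3, 4/15)
3. N is the intersection of line UW and line QK ⇒ N = (-1/3, 4/3)
N = U + t·(W−U) with t = -1/3, so UN:NW = t:(1−t) = -1/3:4/3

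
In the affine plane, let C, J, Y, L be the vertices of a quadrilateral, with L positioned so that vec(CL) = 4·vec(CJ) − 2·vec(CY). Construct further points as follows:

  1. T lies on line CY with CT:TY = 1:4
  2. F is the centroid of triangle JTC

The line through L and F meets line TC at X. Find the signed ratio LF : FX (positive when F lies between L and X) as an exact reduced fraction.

Set C = (0, 0), J = (1, 0), Y = (0, 1), L = (4, -2); any affine frame gives the same invariant.
1. T lies on line CY with CT:TY = 1:4 ⇒ T = (0, 1/5)
2. F is the centroid of triangle JTC ⇒ F = (1/3, 1/15)
line LF meets TC at X = (0, 14/55)
F = L + t·(X−L) with t = 11/12, so LF:FX = 11/12:1/12

LF:FX = 11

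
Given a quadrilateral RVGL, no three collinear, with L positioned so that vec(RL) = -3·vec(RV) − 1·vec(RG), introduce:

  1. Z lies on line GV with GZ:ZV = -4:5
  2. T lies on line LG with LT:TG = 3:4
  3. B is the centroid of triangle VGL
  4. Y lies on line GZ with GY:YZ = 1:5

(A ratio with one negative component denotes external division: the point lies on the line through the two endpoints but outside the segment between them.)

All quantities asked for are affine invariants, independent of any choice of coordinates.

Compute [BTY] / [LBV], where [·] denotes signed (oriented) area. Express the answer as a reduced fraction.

[BTY]:[LBV] = 22/21

Choose coordinates R = (0, 0), V = (1, 0), G = (0, 1), L = (-3, -1).
1. Z lies on line GV with GZ:ZV = -4:5 ⇒ Z = (-4, 5)
2. T lies on line LG with LT:TG = 3:4 ⇒ T = (-12/7, -1/7)
3. B is the centroid of triangle VGL ⇒ B = (-2/3, 0)
4. Y lies on line GZ with GY:YZ = 1:5 ⇒ Y = (-2/3, 5/3)
2·[BTY] = -110/63, 2·[LBV] = -5/3
[BTY]:[LBV] = -110/63:-5/3 = 22/21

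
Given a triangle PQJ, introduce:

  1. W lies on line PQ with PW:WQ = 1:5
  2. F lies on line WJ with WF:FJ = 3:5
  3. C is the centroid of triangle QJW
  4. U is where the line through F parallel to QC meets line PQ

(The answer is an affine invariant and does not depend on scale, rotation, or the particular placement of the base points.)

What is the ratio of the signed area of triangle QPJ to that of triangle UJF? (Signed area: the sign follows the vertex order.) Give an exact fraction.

[QPJ]:[UJF] = -64/25

Choose coordinates P = (0, 0), Q = (1, 0), J = (0, 1).
1. W lies on line PQ with PW:WQ = 1:5 ⇒ W = (1/6, 0)
2. F lies on line WJ with WF:FJ = 3:5 ⇒ F = (5/48, 3/8)
3. C is the centroid of triangle QJW ⇒ C = (7/18, 1/3)
4. U is where the line through F parallel to QC meets line PQ ⇒ U = (19/24, 0)
2·[QPJ] = -1, 2·[UJF] = 25/64
[QPJ]:[UJF] = -1:25/64 = -64/25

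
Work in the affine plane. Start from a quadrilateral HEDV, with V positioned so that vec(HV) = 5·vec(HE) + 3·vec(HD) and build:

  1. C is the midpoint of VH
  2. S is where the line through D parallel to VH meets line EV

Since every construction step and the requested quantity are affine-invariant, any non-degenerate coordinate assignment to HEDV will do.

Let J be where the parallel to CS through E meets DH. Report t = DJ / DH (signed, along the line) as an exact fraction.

Set H = (0, 0), E = (1, 0), D = (0, 1), V = (5, 3); any affine frame gives the same invariant.
1. C is the midpoint of VH ⇒ C = (5/2, 3/2)
2. S is where the line through D parallel to VH meets line EV ⇒ S = (35/3, 8)
through E parallel to CS: direction (55/6, 13/2); meets DH at J = (0, -39/55)
J = D + t·(H−D) with t = 94/55

t = 94/55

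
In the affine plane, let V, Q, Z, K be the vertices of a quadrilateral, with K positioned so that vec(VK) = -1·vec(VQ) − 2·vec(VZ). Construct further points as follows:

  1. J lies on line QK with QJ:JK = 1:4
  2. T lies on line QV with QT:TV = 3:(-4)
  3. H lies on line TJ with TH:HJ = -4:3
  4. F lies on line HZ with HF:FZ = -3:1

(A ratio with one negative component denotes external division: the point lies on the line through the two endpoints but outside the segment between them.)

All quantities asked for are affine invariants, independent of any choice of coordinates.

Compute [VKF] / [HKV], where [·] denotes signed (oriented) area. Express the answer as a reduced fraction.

[VKF]:[HKV] = 73/176

Choose coordinates V = (0, 0), Q = (1, 0), Z = (0, 1), K = (-1, -2).
1. J lies on line QK with QJ:JK = 1:4 ⇒ J = (3/5, -2/5)
2. T lies on line QV with QT:TV = 3:(-4) ⇒ T = (4, 0)
3. H lies on line TJ with TH:HJ = -4:3 ⇒ H = (-48/5, -8/5)
4. F lies on line HZ with HF:FZ = -3:1 ⇒ F = (24/5, 23/10)
2·[VKF] = 73/10, 2·[HKV] = 88/5
[VKF]:[HKV] = 73/10:88/5 = 73/176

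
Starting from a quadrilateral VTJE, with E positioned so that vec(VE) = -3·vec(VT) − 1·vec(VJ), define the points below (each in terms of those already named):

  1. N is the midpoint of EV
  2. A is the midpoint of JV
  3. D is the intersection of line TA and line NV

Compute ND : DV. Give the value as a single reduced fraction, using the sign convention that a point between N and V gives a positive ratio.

Assign V = (0, 0), T = (1, 0), J = (0, 1), E = (-3, -1) — the answer is frame-independent, so this choice is without loss of generality.
1. N is the midpoint of EV ⇒ N = (-3/2, -1/2)
2. A is the midpoint of JV ⇒ A = (0, 1/2)
3. D is the intersection of line TA and line NV ⇒ D = (3/5, 1/5)
D = N + t·(V−N) with t = 7/5, so ND:DV = t:(1−t) = 7/5:-2/5

ND:DV = -7/2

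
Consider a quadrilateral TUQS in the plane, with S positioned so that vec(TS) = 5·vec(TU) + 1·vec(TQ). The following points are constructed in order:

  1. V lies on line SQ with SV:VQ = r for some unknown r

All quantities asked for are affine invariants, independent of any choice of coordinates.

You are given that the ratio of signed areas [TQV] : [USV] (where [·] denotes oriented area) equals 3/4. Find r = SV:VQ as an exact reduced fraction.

r = -4/3

Set T = (0, 0), U = (1, 0), Q = (0, 1), S = (5, 1); any affine frame gives the same invariant.
1. With SV:VQ = r, write λ = r/(r+1) so V = S + λ·(Q−S); V is affine-linear in λ
Every point depending on V is an affine combination of V and λ-independent points, so each such coordinate is linear in λ; the λ² term in each signed area is a multiple of (Q−S)×(Q−S) = 0, so 2·[TQV] and 2·[USV] are each linear in λ. Evaluating at λ=0 and λ=1:
  2·[TQV] = 5·λ − 5,   2·[USV] = 5·λ
So [TQV]:[USV] = (5·λ − 5) / (5·λ). Setting this equal to 3/4:
  5·λ − 5 = 3/4·(5·λ)  ⇒  λ = 4
Then r = λ/(1−λ) = (4)/(-3) = -4/3. Check: with r = -4/3, V = (-15, 1) and [TQV]:[USV] = 3/4 as required.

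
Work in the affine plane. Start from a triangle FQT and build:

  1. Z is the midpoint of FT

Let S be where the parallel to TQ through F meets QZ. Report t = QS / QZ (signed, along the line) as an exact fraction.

Assign F = (0, 0), Q = (1, 0), T = (0, 1) — the answer is frame-independent, so this choice is without loss of generality.
1. Z is the midpoint of FT ⇒ Z = (0, 1/2)
through F parallel to TQ: direction (1, -1); meets QZ at S = (-1, 1)
S = Q + t·(Z−Q) with t = 2

t = 2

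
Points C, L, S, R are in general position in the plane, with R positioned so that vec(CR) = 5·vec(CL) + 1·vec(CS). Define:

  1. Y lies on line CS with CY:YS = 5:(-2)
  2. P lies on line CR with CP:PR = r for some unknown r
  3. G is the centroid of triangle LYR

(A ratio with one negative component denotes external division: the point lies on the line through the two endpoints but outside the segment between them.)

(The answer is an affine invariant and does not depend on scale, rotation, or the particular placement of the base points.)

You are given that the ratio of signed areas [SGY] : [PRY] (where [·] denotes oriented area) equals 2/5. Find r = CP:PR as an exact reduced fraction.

Assign C = (0, 0), L = (1, 0), S = (0, 1), R = (5, 1) — the answer is frame-independent, so this choice is without loss of generality.
1. Y lies on line CS with CY:YS = 5:(-2) ⇒ Y = (0, 5/3)
2. With CP:PR = r, write λ = r/(r+1) so P = C + λ·(R−C); P is affine-linear in λ
3. G is the centroid of triangle LYR ⇒ G = (2, 8/9)
Every point depending on P is an affine combination of P and λ-independent points, so each such coordinate is linear in λ; the λ² term in each signed area is a multiple of (R−C)×(R−C) = 0, so 2·[SGY] and 2·[PRY] are each linear in λ. Evaluating at λ=0 and λ=1:
  2·[SGY] = 4/3,   2·[PRY] = -25/3·λ + 25/3
So [SGY]:[PRY] = (4/3) / (-25/3·λ + 25/3). Setting this equal to 2/5:
  4/3 = 2/5·(-25/3·λ + 25/3)  ⇒  λ = 3/5
Then r = λ/(1−λ) = (3/5)/(2/5) = 3/2. Check: with r = 3/2, P = (3, 3/5) and [SGY]:[PRY] = 2/5 as required.

r = 3/2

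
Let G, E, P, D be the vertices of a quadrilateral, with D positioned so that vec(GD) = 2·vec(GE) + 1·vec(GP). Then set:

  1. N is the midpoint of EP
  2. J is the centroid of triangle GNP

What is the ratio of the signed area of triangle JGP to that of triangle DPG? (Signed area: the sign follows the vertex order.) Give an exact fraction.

[JGP]:[DPG] = -1/12

Choose coordinates G = (0, 0), E = (1, 0), P = (0, 1), D = (2, 1).
1. N is the midpoint of EP ⇒ N = (1/2, 1/2)
2. J is the centroid of triangle GNP ⇒ J = (1/6, 1/2)
2·[JGP] = -1/6, 2·[DPG] = 2
[JGP]:[DPG] = -1/6:2 = -1/12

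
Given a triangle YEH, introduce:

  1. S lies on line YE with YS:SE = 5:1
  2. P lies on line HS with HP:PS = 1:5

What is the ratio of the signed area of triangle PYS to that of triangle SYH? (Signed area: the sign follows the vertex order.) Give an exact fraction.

Work in coordinates with Y = (0, 0), E = (1, 0), H = (0, 1).
1. S lies on line YE with YS:SE = 5:1 ⇒ S = (5/6, 0)
2. P lies on line HS with HP:PS = 1:5 ⇒ P = (5/36, 5/6)
2·[PYS] = 25/36, 2·[SYH] = -5/6
[PYS]:[SYH] = 25/36:-5/6 = -5/6

[PYS]:[SYH] = -5/6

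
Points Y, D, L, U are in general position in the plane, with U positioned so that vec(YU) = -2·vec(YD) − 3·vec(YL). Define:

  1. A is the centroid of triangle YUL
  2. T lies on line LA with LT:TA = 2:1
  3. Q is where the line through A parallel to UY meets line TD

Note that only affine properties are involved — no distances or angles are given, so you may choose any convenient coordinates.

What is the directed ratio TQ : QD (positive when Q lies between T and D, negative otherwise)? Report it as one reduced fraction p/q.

Work in coordinates with Y = (0, 0), D = (1, 0), L = (0, 1), U = (-2, -3).
1. A is the centroid of triangle YUL ⇒ A = (-2/3, -2/3)
2. T lies on line LA with LT:TA = 2:1 ⇒ T = (-4/9, -1/9)
3. Q is where the line through A parallel to UY meets line TD ⇒ Q = (-32/111, -11/111)
Q = T + t·(D−T) with t = 4/37, so TQ:QD = t:(1−t) = 4/37:33/37

TQ:QD = 4/33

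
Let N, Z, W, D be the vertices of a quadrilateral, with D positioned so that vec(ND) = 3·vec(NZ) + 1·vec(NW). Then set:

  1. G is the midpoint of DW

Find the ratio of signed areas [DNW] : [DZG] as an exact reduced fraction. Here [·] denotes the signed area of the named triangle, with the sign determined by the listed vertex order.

[DNW]:[DZG] = 2

Assign N = (0, 0), Z = (1, 0), W = (0, 1), D = (3, 1) — the answer is frame-independent, so this choice is without loss of generality.
1. G is the midpoint of DW ⇒ G = (3/2, 1)
2·[DNW] = -3, 2·[DZG] = -3/2
[DNW]:[DZG] = -3:-3/2 = 2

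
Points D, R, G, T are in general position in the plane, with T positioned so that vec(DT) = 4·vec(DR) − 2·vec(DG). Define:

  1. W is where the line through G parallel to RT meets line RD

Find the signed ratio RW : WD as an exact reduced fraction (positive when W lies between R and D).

RW:WD = -1/3

Set D = (0, 0), R = (1, 0), G = (0, 1), T = (4, -2); any affine frame gives the same invariant.
1. W is where the line through G parallel to RT meets line RD ⇒ W = (3/2, 0)
W = R + t·(D−R) with t = -1/2, so RW:WD = t:(1−t) = -1/2:3/2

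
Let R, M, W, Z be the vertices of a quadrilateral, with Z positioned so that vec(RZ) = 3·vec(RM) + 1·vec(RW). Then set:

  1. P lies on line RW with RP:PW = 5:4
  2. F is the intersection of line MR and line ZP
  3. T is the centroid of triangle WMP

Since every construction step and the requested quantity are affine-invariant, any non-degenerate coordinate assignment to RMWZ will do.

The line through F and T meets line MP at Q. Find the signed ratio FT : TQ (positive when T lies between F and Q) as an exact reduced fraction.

FT:TQ = -301/16

Assign R = (0, 0), M = (1, 0), W = (0, 1), Z = (3, 1) — the answer is frame-independent, so this choice is without loss of generality.
1. P lies on line RW with RP:PW = 5:4 ⇒ P = (0, 5/9)
2. F is the intersection of line MR and line ZP ⇒ F = (-15/4, 0)
3. T is the centroid of triangle WMP ⇒ T = (1/3, 14/27)
line FT meets MP at Q = (5/43, 190/387)
T = F + t·(Q−F) with t = 301/285, so FT:TQ = 301/285:-16/285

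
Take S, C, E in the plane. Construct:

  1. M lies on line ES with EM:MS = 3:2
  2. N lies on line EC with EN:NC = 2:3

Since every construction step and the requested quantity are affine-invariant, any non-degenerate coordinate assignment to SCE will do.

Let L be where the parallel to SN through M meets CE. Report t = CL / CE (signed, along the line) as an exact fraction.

t = 19/25

Choose coordinates S = (0, 0), C = (1, 0), E = (0, 1).
1. M lies on line ES with EM:MS = 3:2 ⇒ M = (0, 2/5)
2. N lies on line EC with EN:NC = 2:3 ⇒ N = (2/5, 3/5)
through M parallel to SN: direction (2/5, 3/5); meets CE at L = (6/25, 19/25)
L = C + t·(E−C) with t = 19/25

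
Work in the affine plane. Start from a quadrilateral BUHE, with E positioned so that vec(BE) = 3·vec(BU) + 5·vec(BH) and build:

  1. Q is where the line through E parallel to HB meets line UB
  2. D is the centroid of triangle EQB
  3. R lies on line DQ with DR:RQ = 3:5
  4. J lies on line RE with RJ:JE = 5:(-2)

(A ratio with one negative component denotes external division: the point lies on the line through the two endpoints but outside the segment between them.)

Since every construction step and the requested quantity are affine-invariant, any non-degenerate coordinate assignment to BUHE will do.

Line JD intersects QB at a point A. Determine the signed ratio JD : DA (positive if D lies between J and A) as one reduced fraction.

JD:DA = 43/12

Assign B = (0, 0), U = (1, 0), H = (0, 1), E = (3, 5) — the answer is frame-independent, so this choice is without loss of generality.
1. Q is where the line through E parallel to HB meets line UB ⇒ Q = (3, 0)
2. D is the centroid of triangle EQB ⇒ D = (2, 5/3)
3. R lies on line DQ with DR:RQ = 3:5 ⇒ R = (19/8, 25/24)
4. J lies on line RE with RJ:JE = 5:(-2) ⇒ J = (41/12, 275/36)
line JD meets QB at A = (69/43, 0)
D = J + t·(A−J) with t = 43/55, so JD:DA = 43/55:12/55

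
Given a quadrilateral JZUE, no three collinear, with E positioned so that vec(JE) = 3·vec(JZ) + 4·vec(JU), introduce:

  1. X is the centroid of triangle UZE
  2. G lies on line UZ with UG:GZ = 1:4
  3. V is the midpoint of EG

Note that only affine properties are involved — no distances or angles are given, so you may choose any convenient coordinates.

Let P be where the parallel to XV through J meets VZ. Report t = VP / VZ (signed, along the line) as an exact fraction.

t = -8/3

Choose coordinates J = (0, 0), Z = (1, 0), U = (0, 1), E = (3, 4).
1. X is the centroid of triangle UZE ⇒ X = (4/3, 5/3)
2. G lies on line UZ with UG:GZ = 1:4 ⇒ G = (1/5, 4/5)
3. V is the midpoint of EG ⇒ V = (8/5, 12/5)
through J parallel to XV: direction (4/15, 11/15); meets VZ at P = (16/5, 44/5)
P = V + t·(Z−V) with t = -8/3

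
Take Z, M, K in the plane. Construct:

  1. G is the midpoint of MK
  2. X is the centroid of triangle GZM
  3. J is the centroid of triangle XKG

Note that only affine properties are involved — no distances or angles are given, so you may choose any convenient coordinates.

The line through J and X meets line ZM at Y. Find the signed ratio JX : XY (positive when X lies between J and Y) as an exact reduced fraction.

Work in coordinates with Z = (0, 0), M = (1, 0), K = (0, 1).
1. G is the midpoint of MK ⇒ G = (1/2, 1/2)
2. X is the centroid of triangle GZM ⇒ X = (1/2, 1/6)
3. J is the centroid of triangle XKG ⇒ J = (1/3, 5/9)
line JX meets ZM at Y = (4/7, 0)
X = J + t·(Y−J) with t = 7/10, so JX:XY = 7/10:3/10

JX:XY = 7/3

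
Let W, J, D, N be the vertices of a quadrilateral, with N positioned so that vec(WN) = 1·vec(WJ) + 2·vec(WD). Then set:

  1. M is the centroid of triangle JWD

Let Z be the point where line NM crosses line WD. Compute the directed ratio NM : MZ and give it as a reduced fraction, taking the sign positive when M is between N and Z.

Work in coordinates with W = (0, 0), J = (1, 0), D = (0, 1), N = (1, 2).
1. M is the centroid of triangle JWD ⇒ M = (1/3, 1/3)
line NM meets WD at Z = (0, -1/2)
M = N + t·(Z−N) with t = 2/3, so NM:MZ = 2/3:1/3

NM:MZ = 2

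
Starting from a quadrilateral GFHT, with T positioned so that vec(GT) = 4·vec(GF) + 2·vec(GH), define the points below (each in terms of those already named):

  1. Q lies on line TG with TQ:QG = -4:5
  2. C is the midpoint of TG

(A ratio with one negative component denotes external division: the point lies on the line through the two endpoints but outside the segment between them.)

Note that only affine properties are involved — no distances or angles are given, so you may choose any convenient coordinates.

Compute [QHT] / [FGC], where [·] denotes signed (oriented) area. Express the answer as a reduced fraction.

[QHT]:[FGC] = -16

Set G = (0, 0), F = (1, 0), H = (0, 1), T = (4, 2); any affine frame gives the same invariant.
1. Q lies on line TG with TQ:QG = -4:5 ⇒ Q = (20, 10)
2. C is the midpoint of TG ⇒ C = (2, 1)
2·[QHT] = 16, 2·[FGC] = -1
[QHT]:[FGC] = 16:-1 = -16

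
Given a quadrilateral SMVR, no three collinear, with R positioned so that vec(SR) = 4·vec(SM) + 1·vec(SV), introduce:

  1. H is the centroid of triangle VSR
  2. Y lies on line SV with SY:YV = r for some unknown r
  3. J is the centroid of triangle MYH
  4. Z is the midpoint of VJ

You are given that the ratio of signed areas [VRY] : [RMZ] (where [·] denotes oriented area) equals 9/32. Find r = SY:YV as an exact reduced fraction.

Set S = (0, 0), M = (1, 0), V = (0, 1), R = (4, 1); any affine frame gives the same invariant.
1. H is the centroid of triangle VSR ⇒ H = (4/3, 2/3)
2. With SY:YV = r, write λ = r/(r+1) so Y = S + λ·(V−S); Y is affine-linear in λ
3. J is the centroid of triangle MYH ⇒ J is an affine combination of earlier points and hence also affine-linear in λ
4. Z is the midpoint of VJ ⇒ Z is an affine combination of earlier points and hence also affine-linear in λ
Every point depending on Y is an affine combination of Y and λ-independent points, so each such coordinate is linear in λ; the λ² term in each signed area is a multiple of (V−S)×(V−S) = 0, so 2·[VRY] and 2·[RMZ] are each linear in λ. Evaluating at λ=0 and λ=1:
  2·[VRY] = 4·λ − 4,   2·[RMZ] = -1/2·λ − 22/9
So [VRY]:[RMZ] = (4·λ − 4) / (-1/2·λ − 22/9). Setting this equal to 9/32:
  4·λ − 4 = 9/32·(-1/2·λ − 22/9)  ⇒  λ = 4/5
Then r = λ/(1−λ) = (4/5)/(1/5) = 4. Check: with r = 4, Y = (0, 4/5) and [VRY]:[RMZ] = 9/32 as required.

r = 4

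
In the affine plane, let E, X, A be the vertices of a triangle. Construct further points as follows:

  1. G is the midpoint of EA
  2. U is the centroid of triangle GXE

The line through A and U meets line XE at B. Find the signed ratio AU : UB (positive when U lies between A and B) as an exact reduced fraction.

Work in coordinates with E = (0, 0), X = (1, 0), A = (0, 1).
1. G is the midpoint of EA ⇒ G = (0, 1/2)
2. U is the centroid of triangle GXE ⇒ U = (1/3, 1/6)
line AU meets XE at B = (2/5, 0)
U = A + t·(B−A) with t = 5/6, so AU:UB = 5/6:1/6

AU:UB = 5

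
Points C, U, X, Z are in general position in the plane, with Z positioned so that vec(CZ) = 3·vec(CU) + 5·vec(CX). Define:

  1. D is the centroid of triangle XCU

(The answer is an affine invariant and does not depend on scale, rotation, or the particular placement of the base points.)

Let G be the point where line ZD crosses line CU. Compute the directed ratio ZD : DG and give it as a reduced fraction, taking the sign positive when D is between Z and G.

ZD:DG = 14

Set C = (0, 0), U = (1, 0), X = (0, 1), Z = (3, 5); any affine frame gives the same invariant.
1. D is the centroid of triangle XCU ⇒ D = (1/3, 1/3)
line ZD meets CU at G = (1/7, 0)
D = Z + t·(G−Z) with t = 14/15, so ZD:DG = 14/15:1/15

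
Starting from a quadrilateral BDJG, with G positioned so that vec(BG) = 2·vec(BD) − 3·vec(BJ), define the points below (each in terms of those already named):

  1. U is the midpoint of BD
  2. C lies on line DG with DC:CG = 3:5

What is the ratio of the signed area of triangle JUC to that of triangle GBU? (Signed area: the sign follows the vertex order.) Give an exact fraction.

Set B = (0, 0), D = (1, 0), J = (0, 1), G = (2, -3); any affine frame gives the same invariant.
1. U is the midpoint of BD ⇒ U = (1/2, 0)
2. C lies on line DG with DC:CG = 3:5 ⇒ C = (11/8, -9/8)
2·[JUC] = 5/16, 2·[GBU] = -3/2
[JUC]:[GBU] = 5/16:-3/2 = -5/24

[JUC]:[GBU] = -5/24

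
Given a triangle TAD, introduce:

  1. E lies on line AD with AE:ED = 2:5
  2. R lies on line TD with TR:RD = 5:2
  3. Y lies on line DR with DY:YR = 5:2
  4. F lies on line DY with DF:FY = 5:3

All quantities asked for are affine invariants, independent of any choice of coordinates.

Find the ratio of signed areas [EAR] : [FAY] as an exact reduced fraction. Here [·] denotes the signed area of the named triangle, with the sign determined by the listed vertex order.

Work in coordinates with T = (0, 0), A = (1, 0), D = (0, 1).
1. E lies on line AD with AE:ED = 2:5 ⇒ E = (5/7, 2/7)
2. R lies on line TD with TR:RD = 5:2 ⇒ R = (0, 5/7)
3. Y lies on line DR with DY:YR = 5:2 ⇒ Y = (0, 39/49)
4. F lies on line DY with DF:FY = 5:3 ⇒ F = (0, 171/196)
2·[EAR] = -4/49, 2·[FAY] = -15/196
[EAR]:[FAY] = -4/49:-15/196 = 16/15

[EAR]:[FAY] = 16/15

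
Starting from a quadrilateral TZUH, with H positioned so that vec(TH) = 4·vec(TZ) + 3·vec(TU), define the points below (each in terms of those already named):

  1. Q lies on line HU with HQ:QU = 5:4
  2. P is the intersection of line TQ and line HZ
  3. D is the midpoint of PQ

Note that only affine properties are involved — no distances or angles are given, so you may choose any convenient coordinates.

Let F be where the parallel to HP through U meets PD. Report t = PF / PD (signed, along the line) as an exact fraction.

Set T = (0, 0), Z = (1, 0), U = (0, 1), H = (4, 3); any affine frame gives the same invariant.
1. Q lies on line HU with HQ:QU = 5:4 ⇒ Q = (16/9, 17/9)
2. P is the intersection of line TQ and line HZ ⇒ P = (-16, -17)
3. D is the midpoint of PQ ⇒ D = (-64/9, -68/9)
through U parallel to HP: direction (-20, -20); meets PD at F = (16, 17)
F = P + t·(D−P) with t = 18/5

t = 18/5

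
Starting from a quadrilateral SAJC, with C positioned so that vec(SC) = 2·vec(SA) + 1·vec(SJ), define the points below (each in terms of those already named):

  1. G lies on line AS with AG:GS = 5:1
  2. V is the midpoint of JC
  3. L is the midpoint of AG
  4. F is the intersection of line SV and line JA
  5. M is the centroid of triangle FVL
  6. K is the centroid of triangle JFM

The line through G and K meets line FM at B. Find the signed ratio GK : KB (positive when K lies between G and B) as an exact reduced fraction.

Assign S = (0, 0), A = (1, 0), J = (0, 1), C = (2, 1) — the answer is frame-independent, so this choice is without loss of generality.
1. G lies on line AS with AG:GS = 5:1 ⇒ G = (1/6, 0)
2. V is the midpoint of JC ⇒ V = (1, 1)
3. L is the midpoint of AG ⇒ L = (7/12, 0)
4. F is the intersection of line SV and line JA ⇒ F = (1/2, 1/2)
5. M is the centroid of triangle FVL ⇒ M = (25/36, 1/2)
6. K is the centroid of triangle JFM ⇒ K = (43/108, 2/3)
line GK meets FM at B = (49/144, 1/2)
K = G + t·(B−G) with t = 4/3, so GK:KB = 4/3:-1/3

GK:KB = -4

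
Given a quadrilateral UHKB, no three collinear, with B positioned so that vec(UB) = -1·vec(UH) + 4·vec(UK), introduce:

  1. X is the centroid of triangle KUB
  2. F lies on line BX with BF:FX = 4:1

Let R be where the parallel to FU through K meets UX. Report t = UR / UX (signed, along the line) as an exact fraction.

Assign U = (0, 0), H = (1, 0), K = (0, 1), B = (-1, 4) — the answer is frame-independent, so this choice is without loss of generality.
1. X is the centroid of triangle KUB ⇒ X = (-1/3, 5/3)
2. F lies on line BX with BF:FX = 4:1 ⇒ F = (-7/15, 32/15)
through K parallel to FU: direction (7/15, -32/15); meets UX at R = (-7/3, 35/3)
R = U + t·(X−U) with t = 7

t = 7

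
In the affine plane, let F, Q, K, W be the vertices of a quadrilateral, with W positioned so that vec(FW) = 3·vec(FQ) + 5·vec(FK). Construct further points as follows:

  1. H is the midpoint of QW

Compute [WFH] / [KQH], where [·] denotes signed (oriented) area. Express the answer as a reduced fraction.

Work in coordinates with F = (0, 0), Q = (1, 0), K = (0, 1), W = (3, 5).
1. H is the midpoint of QW ⇒ H = (2, 5/2)
2·[WFH] = 5/2, 2·[KQH] = 7/2
[WFH]:[KQH] = 5/2:7/2 = 5/7

[WFH]:[KQH] = 5/7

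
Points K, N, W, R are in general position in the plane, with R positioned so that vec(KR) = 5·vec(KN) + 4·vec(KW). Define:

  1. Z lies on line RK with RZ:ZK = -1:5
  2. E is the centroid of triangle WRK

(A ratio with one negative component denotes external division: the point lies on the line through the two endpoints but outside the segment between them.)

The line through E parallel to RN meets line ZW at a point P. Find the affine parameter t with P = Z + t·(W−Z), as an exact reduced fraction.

Choose coordinates K = (0, 0), N = (1, 0), W = (0, 1), R = (5, 4).
1. Z lies on line RK with RZ:ZK = -1:5 ⇒ Z = (25/4, 5)
2. E is the centroid of triangle WRK ⇒ E = (5/3, 5/3)
through E parallel to RN: direction (-4, -4); meets ZW at P = (25/9, 25/9)
P = Z + t·(W−Z) with t = 5/9

t = 5/9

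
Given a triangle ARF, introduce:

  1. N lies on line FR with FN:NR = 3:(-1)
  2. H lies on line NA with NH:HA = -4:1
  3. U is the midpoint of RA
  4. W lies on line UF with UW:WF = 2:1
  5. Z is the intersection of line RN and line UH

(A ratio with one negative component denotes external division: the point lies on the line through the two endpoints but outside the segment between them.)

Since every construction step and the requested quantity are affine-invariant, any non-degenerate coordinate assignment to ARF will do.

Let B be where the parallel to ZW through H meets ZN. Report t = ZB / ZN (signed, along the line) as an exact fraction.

Choose coordinates A = (0, 0), R = (1, 0), F = (0, 1).
1. N lies on line FR with FN:NR = 3:(-1) ⇒ N = (3/2, -1/2)
2. H lies on line NA with NH:HA = -4:1 ⇒ H = (-1/2, 1/6)
3. U is the midpoint of RA ⇒ U = (1/2, 0)
4. W lies on line UF with UW:WF = 2:1 ⇒ W = (1/6, 2/3)
5. Z is the intersection of line RN and line UH ⇒ Z = (11/10, -1/10)
through H parallel to ZW: direction (-14/15, 23/30); meets ZN at B = (209/30, -179/30)
B = Z + t·(N−Z) with t = 44/3

t = 44/3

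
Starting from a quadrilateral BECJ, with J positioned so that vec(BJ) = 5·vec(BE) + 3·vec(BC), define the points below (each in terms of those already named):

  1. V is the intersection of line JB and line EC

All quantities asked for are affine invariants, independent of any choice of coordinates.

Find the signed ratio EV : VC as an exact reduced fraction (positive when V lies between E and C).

EV:VC = 3/5

Set B = (0, 0), E = (1, 0), C = (0, 1), J = (5, 3); any affine frame gives the same invariant.
1. V is the intersection of line JB and line EC ⇒ V = (5/8, 3/8)
V = E + t·(C−E) with t = 3/8, so EV:VC = t:(1−t) = 3/8:5/8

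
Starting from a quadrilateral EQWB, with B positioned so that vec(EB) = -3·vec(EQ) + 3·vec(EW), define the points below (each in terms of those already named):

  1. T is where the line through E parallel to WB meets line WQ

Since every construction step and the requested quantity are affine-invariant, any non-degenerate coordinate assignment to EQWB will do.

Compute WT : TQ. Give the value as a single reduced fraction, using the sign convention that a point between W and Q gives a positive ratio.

Assign E = (0, 0), Q = (1, 0), W = (0, 1), B = (-3, 3) — the answer is frame-independent, so this choice is without loss of generality.
1. T is where the line through E parallel to WB meets line WQ ⇒ T = (3, -2)
T = W + t·(Q−W) with t = 3, so WT:TQ = t:(1−t) = 3:-2

WT:TQ = -3/2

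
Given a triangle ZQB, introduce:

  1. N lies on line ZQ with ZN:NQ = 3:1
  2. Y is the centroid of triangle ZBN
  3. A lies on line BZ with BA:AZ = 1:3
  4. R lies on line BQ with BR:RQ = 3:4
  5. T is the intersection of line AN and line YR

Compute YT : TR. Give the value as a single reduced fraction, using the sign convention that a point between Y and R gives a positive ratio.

Assign Z = (0, 0), Q = (1, 0), B = (0, 1) — the answer is frame-independent, so this choice is without loss of generality.
1. N lies on line ZQ with ZN:NQ = 3:1 ⇒ N = (3/4, 0)
2. Y is the centroid of triangle ZBN ⇒ Y = (1/4, 1/3)
3. A lies on line BZ with BA:AZ = 1:3 ⇒ A = (0, 3/4)
4. R lies on line BQ with BR:RQ = 3:4 ⇒ R = (3/7, 4/7)
5. T is the intersection of line AN and line YR ⇒ T = (9/28, 3/7)
T = Y + t·(R−Y) with t = 2/5, so YT:TR = t:(1−t) = 2/5:3/5

YT:TR = 2/3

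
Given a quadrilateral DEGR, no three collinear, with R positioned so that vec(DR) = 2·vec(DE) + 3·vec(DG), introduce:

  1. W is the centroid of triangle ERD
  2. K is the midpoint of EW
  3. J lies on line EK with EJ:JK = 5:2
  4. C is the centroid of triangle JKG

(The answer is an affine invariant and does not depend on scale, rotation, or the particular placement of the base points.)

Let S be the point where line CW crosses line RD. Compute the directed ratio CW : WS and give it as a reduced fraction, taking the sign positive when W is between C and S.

CW:WS = -5/21

Assign D = (0, 0), E = (1, 0), G = (0, 1), R = (2, 3) — the answer is frame-independent, so this choice is without loss of generality.
1. W is the centroid of triangle ERD ⇒ W = (1, 1)
2. K is the midpoint of EW ⇒ K = (1, 1/2)
3. J lies on line EK with EJ:JK = 5:2 ⇒ J = (1, 5/14)
4. C is the centroid of triangle JKG ⇒ C = (2/3, 13/21)
line CW meets RD at S = (-2/5, -3/5)
W = C + t·(S−C) with t = -5/16, so CW:WS = -5/16:21/16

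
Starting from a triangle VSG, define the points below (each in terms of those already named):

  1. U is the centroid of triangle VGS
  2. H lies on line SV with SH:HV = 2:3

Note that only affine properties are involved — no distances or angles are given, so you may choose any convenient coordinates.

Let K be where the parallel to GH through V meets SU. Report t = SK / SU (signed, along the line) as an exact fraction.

t = 15/7

Choose coordinates V = (0, 0), S = (1, 0), G = (0, 1).
1. U is the centroid of triangle VGS ⇒ U = (1/3, 1/3)
2. H lies on line SV with SH:HV = 2:3 ⇒ H = (3/5, 0)
through V parallel to GH: direction (3/5, -1); meets SU at K = (-3/7, 5/7)
K = S + t·(U−S) with t = 15/7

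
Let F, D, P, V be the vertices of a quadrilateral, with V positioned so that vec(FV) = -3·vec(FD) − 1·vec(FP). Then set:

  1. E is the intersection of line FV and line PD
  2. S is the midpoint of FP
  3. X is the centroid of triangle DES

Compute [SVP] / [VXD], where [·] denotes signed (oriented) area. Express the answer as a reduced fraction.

[SVP]:[VXD] = 18/17

Choose coordinates F = (0, 0), D = (1, 0), P = (0, 1), V = (-3, -1).
1. E is the intersection of line FV and line PD ⇒ E = (3/4, 1/4)
2. S is the midpoint of FP ⇒ S = (0, 1/2)
3. X is the centroid of triangle DES ⇒ X = (7/12, 1/4)
2·[SVP] = -3/2, 2·[VXD] = -17/12
[SVP]:[VXD] = -3/2:-17/12 = 18/17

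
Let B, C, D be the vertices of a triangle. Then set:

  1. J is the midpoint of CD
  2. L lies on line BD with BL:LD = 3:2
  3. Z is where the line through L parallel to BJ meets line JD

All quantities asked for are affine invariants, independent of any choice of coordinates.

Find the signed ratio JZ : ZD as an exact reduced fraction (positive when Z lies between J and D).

Work in coordinates with B = (0, 0), C = (1, 0), D = (0, 1).
1. J is the midpoint of CD ⇒ J = (1/2, 1/2)
2. L lies on line BD with BL:LD = 3:2 ⇒ L = (0, 3/5)
3. Z is where the line through L parallel to BJ meets line JD ⇒ Z = (1/5, 4/5)
Z = J + t·(D−J) with t = 3/5, so JZ:ZD = t:(1−t) = 3/5:2/5

JZ:ZD = 3/2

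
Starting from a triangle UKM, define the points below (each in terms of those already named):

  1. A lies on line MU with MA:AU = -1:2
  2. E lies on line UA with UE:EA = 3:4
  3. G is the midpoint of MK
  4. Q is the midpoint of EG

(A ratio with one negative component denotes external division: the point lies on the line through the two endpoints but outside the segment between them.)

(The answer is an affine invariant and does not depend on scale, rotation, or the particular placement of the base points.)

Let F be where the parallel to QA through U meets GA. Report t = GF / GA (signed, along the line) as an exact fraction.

Work in coordinates with U = (0, 0), K = (1, 0), M = (0, 1).
1. A lies on line MU with MA:AU = -1:2 ⇒ A = (0, 2)
2. E lies on line UA with UE:EA = 3:4 ⇒ E = (0, 6/7)
3. G is the midpoint of MK ⇒ G = (1/2, 1/2)
4. Q is the midpoint of EG ⇒ Q = (1/4, 19/28)
through U parallel to QA: direction (-1/4, 37/28); meets GA at F = (-7/8, 37/8)
F = G + t·(A−G) with t = 11/4

t = 11/4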